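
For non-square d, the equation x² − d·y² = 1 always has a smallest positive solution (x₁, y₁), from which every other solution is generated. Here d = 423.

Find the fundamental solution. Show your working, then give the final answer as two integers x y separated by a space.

4607 224

√423 → a₀=20, period (1,1,3,4,3,1,1,40); ℓ=8 even so k=7
i=0: a=20 ⇒ p=20, q=1
i=1: a=1 ⇒ p=21, q=1
i=2: a=1 ⇒ p=41, q=2
i=3: a=3 ⇒ p=144, q=7
…
i=5: a=3 ⇒ p=1995, q=97
i=6: a=1 ⇒ p=2612, q=127
i=7: a=1 ⇒ p=4607, q=224
fundamental: x₁=4607, y₁=224  (since 21224449 − 423·50176 = 1)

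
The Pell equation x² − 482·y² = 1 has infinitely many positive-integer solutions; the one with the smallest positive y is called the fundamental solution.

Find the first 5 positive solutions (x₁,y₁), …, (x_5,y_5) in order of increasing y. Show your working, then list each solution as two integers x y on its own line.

483 22
466577 21252
450712899 20529410
435388193857 19831388808
420584544552963 19157101059118

d=482: √d = [21; 1,20,1,42] (ℓ=4, even), read p_3/q_3
step 0: (21, 1)  from 21·(1,0) + (0,1)
…
step 2: (461, 21)  from 20·(22,1) + (21,1)
step 3: (483, 22)  from 1·(461,21) + (22,1)
→ (483, 22).  Check: 483²=233289, 482·22²=233288, difference 1.
(x_2, y_2) = (483·483 + 482·22·22, 483·22 + 22·483) = (466577, 21252)
(x_3, y_3) = (483·466577 + 482·22·21252, 483·21252 + 22·466577) = (450712899, 20529410)
(x_4, y_4) = (483·450712899 + 482·22·20529410, 483·20529410 + 22·450712899) = (435388193857, 19831388808)
(x_5, y_5) = (483·435388193857 + 482·22·19831388808, 483·19831388808 + 22·435388193857) = (420584544552963, 19157101059118)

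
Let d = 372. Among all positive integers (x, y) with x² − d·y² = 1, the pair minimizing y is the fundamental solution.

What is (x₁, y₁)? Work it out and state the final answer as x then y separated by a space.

12151 630

d=372: √d = [19; 3,2,12,2,3,38] (ℓ=6, even), read p_5/q_5
k=0  a_k=19  p_k/q_k = 19/1
…
k=2  a_k=2  p_k/q_k = 135/7
…
k=4  a_k=2  p_k/q_k = 3491/181
k=5  a_k=3  p_k/q_k = 12151/630
fundamental: x₁=12151, y₁=630  (since 147646801 − 372·396900 = 1)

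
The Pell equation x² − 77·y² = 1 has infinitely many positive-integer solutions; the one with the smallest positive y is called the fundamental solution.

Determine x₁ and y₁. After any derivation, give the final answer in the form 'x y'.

351 40

√77 → a₀=8, period (1,3,2,3,1,16); ℓ=6 even so k=5
step 0: (8, 1)  from 8·(1,0) + (0,1)
…
step 4: (272, 31)  from 3·(79,9) + (35,4)
step 5: (351, 40)  from 1·(272,31) + (79,9)
(x₁, y₁) = (351, 40);  351² − 77·40² = 1 ✓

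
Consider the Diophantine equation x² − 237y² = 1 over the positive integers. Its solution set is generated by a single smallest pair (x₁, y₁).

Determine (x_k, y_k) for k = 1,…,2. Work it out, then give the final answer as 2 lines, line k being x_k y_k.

√237 = [15; 2,1,1,7,10,7,1,1,2,30, …], period ℓ=10 (even) → k=9
step 0: (15, 1)  from 15·(1,0) + (0,1)
…
step 2: (46, 3)  from 1·(31,2) + (15,1)
…
step 4: (585, 38)  from 7·(77,5) + (46,3)
…
step 6: (42074, 2733)  from 7·(5927,385) + (585,38)
…
step 8: (90075, 5851)  from 1·(48001,3118) + (42074,2733)
step 9: (228151, 14820)  from 2·(90075,5851) + (48001,3118)
(x₁, y₁) = (228151, 14820);  228151² − 237·14820² = 1 ✓
(x_2, y_2) = (228151·228151 + 237·14820·14820, 228151·14820 + 14820·228151) = (104105757601, 6762395640)

228151 14820
104105757601 6762395640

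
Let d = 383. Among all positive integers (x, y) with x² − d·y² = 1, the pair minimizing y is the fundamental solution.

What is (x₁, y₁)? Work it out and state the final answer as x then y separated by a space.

[19; 1,1,3,19,3,1,1,38] for √383; ℓ=8 ⇒ convergent index 7
k=0  a_k=19  p_k/q_k = 19/1
…
k=6  a_k=1  p_k/q_k = 10705/547
k=7  a_k=1  p_k/q_k = 18768/959
fundamental: x₁=18768, y₁=959  (since 352237824 − 383·919681 = 1)

18768 959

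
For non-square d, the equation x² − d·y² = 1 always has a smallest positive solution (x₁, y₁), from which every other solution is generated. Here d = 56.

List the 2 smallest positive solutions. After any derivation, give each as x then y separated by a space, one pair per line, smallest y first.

d=56: √d = [7; 2,14] (ℓ=2, even), read p_1/q_1
step 0: (7, 1)  from 7·(1,0) + (0,1)
step 1: (15, 2)  from 2·(7,1) + (1,0)
(x₁, y₁) = (15, 2);  15² − 56·2² = 1 ✓
(15+2√56)^2 = 449 + 60√56

15 2
449 60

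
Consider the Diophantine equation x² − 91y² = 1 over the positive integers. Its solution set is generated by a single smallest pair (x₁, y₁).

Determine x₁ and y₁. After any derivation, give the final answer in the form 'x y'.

[9; 1,1,5,1,5,1,1,18] for √91; ℓ=8 ⇒ convergent index 7
k=0  a_k=9  p_k/q_k = 9/1
k=1  a_k=1  p_k/q_k = 10/1
k=2  a_k=1  p_k/q_k = 19/2
k=3  a_k=5  p_k/q_k = 105/11
k=4  a_k=1  p_k/q_k = 124/13
k=5  a_k=5  p_k/q_k = 725/76
k=6  a_k=1  p_k/q_k = 849/89
k=7  a_k=1  p_k/q_k = 1574/165
fundamental: x₁=1574, y₁=165  (since 2477476 − 91·27225 = 1)

1574 165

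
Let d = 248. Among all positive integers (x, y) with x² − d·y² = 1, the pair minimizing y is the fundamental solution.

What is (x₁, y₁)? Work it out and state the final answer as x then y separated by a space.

[15; 1,2,1,30] for √248; ℓ=4 ⇒ convergent index 3
i=0: a=15 ⇒ p=15, q=1
…
i=2: a=2 ⇒ p=47, q=3
i=3: a=1 ⇒ p=63, q=4
(x₁, y₁) = (63, 4);  63² − 248·4² = 1 ✓

63 4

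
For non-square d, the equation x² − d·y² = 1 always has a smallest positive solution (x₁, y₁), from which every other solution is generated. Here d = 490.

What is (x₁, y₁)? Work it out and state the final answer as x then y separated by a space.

1039681 46968

d=490: √d = [22; 7,2,1,4,4,4,1,2,7,44] (ℓ=10, even), read p_9/q_9
k=0  a_k=22  p_k/q_k = 22/1
…
k=3  a_k=1  p_k/q_k = 487/22
…
k=5  a_k=4  p_k/q_k = 9607/434
k=6  a_k=4  p_k/q_k = 40708/1839
…
k=8  a_k=2  p_k/q_k = 141338/6385
k=9  a_k=7  p_k/q_k = 1039681/46968
(x₁, y₁) = (1039681, 46968);  1039681² − 490·46968² = 1 ✓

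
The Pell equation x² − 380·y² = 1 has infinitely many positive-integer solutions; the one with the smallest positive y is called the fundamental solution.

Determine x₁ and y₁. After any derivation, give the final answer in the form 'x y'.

d=380: √d = [19; 2,38] (ℓ=2, even), read p_1/q_1
a_0=19:  p_0=19·1+0=19,  q_0=19·0+1=1
a_1=2:  p_1=2·19+1=39,  q_1=2·1+0=2
→ (39, 2).  Check: 39²=1521, 380·2²=1520, difference 1.

39 2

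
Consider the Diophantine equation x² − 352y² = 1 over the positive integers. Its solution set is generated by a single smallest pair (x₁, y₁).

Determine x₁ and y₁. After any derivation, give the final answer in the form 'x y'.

77617 4137

d=352: √d = [18; 1,3,5,9,5,3,1,36] (ℓ=8, even), read p_7/q_7
a_0=18:  p_0=18·1+0=18,  q_0=18·0+1=1
…
a_2=3:  p_2=3·19+18=75,  q_2=3·1+1=4
a_3=5:  p_3=5·75+19=394,  q_3=5·4+1=21
a_4=9:  p_4=9·394+75=3621,  q_4=9·21+4=193
a_5=5:  p_5=5·3621+394=18499,  q_5=5·193+21=986
a_6=3:  p_6=3·18499+3621=59118,  q_6=3·986+193=3151
a_7=1:  p_7=1·59118+18499=77617,  q_7=1·3151+986=4137
→ (77617, 4137).  Check: 77617²=6024398689, 352·4137²=6024398688, difference 1.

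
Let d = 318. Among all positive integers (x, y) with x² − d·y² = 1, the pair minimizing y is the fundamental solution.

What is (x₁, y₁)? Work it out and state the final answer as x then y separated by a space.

√318 = [17; 1,4,1,34, …], period ℓ=4 (even) → k=3
i=0: a=17 ⇒ p=17, q=1
i=1: a=1 ⇒ p=18, q=1
i=2: a=4 ⇒ p=89, q=5
i=3: a=1 ⇒ p=107, q=6
→ (107, 6).  Check: 107²=11449, 318·6²=11448, difference 1.

107 6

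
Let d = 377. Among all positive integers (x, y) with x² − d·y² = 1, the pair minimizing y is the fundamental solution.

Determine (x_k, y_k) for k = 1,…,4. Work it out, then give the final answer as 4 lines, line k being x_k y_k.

233 12
108577 5592
50596649 2605860
23577929857 1214325168

d=377: √d = [19; 2,2,2,38] (ℓ=4, even), read p_3/q_3
k=0  a_k=19  p_k/q_k = 19/1
…
k=2  a_k=2  p_k/q_k = 97/5
k=3  a_k=2  p_k/q_k = 233/12
(x₁, y₁) = (233, 12);  233² − 377·12² = 1 ✓
n=2: (233,12)∘(233,12) = (233·233+377·12·12, 233·12+12·233) = (108577,5592)
n=3: (108577,5592)∘(233,12) = (233·108577+377·12·5592, 233·5592+12·108577) = (50596649,2605860)
n=4: (50596649,2605860)∘(233,12) = (233·50596649+377·12·2605860, 233·2605860+12·50596649) = (23577929857,1214325168)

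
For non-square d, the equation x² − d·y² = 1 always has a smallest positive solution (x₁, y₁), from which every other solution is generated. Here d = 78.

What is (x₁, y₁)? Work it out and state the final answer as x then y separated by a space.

53 6

[8; 1,4,1,16] for √78; ℓ=4 ⇒ convergent index 3
step 0: (8, 1)  from 8·(1,0) + (0,1)
…
step 2: (44, 5)  from 4·(9,1) + (8,1)
step 3: (53, 6)  from 1·(44,5) + (9,1)
(x₁, y₁) = (53, 6);  53² − 78·6² = 1 ✓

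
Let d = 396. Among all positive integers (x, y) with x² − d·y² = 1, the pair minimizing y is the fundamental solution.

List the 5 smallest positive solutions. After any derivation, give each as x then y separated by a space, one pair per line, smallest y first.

√396 → a₀=19, period (1,8,1,38); ℓ=4 even so k=3
k=0  a_k=19  p_k/q_k = 19/1
k=1  a_k=1  p_k/q_k = 20/1
k=2  a_k=8  p_k/q_k = 179/9
k=3  a_k=1  p_k/q_k = 199/10
→ (199, 10).  Check: 199²=39601, 396·10²=39600, difference 1.
n=2: (199,10)∘(199,10) = (199·199+396·10·10, 199·10+10·199) = (79201,3980)
n=3: (79201,3980)∘(199,10) = (199·79201+396·10·3980, 199·3980+10·79201) = (31521799,1584030)
n=4: (31521799,1584030)∘(199,10) = (199·31521799+396·10·1584030, 199·1584030+10·31521799) = (12545596801,630439960)
n=5: (12545596801,630439960)∘(199,10) = (199·12545596801+396·10·630439960, 199·630439960+10·12545596801) = (4993116004999,250913520050)

199 10
79201 3980
31521799 1584030
12545596801 630439960
4993116004999 250913520050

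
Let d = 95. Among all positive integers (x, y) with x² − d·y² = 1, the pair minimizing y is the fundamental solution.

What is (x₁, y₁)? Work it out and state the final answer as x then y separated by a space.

√95 = [9; 1,2,1,18, …], period ℓ=4 (even) → k=3
a_0=9:  p_0=9·1+0=9,  q_0=9·0+1=1
a_1=1:  p_1=1·9+1=10,  q_1=1·1+0=1
a_2=2:  p_2=2·10+9=29,  q_2=2·1+1=3
a_3=1:  p_3=1·29+10=39,  q_3=1·3+1=4
→ (39, 4).  Check: 39²=1521, 95·4²=1520, difference 1.

39 4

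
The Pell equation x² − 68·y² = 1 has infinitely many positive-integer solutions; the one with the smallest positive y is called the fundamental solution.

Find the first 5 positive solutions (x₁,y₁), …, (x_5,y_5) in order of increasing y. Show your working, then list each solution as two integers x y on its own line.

[8; 4,16] for √68; ℓ=2 ⇒ convergent index 1
step 0: (8, 1)  from 8·(1,0) + (0,1)
step 1: (33, 4)  from 4·(8,1) + (1,0)
fundamental: x₁=33, y₁=4  (since 1089 − 68·16 = 1)
k=2:  x_2 = 33·33+68·4·4 = 2177,  y_2 = 33·4+4·33 = 264
k=3:  x_3 = 33·2177+68·4·264 = 143649,  y_3 = 33·264+4·2177 = 17420
k=4:  x_4 = 33·143649+68·4·17420 = 9478657,  y_4 = 33·17420+4·143649 = 1149456
k=5:  x_5 = 33·9478657+68·4·1149456 = 625447713,  y_5 = 33·1149456+4·9478657 = 75846676

33 4
2177 264
143649 17420
9478657 1149456
625447713 75846676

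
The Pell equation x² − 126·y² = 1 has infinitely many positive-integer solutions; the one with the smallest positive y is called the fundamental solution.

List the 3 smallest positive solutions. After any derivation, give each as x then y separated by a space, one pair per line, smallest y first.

449 40
403201 35920
362074049 32256120

d=126: √d = [11; 4,2,4,22] (ℓ=4, even), read p_3/q_3
k=0  a_k=11  p_k/q_k = 11/1
…
k=2  a_k=2  p_k/q_k = 101/9
k=3  a_k=4  p_k/q_k = 449/40
fundamental: x₁=449, y₁=40  (since 201601 − 126·1600 = 1)
k=2:  x_2 = 449·449+126·40·40 = 403201,  y_2 = 449·40+40·449 = 35920
k=3:  x_3 = 449·403201+126·40·35920 = 362074049,  y_3 = 449·35920+40·403201 = 32256120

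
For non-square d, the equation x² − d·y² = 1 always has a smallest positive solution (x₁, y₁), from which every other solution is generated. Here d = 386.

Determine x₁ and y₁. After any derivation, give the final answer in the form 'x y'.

111555 5678

d=386: √d = [19; 1,1,1,4,1,18,1,4,1,1,1,38] (ℓ=12, even), read p_11/q_11
step 0: (19, 1)  from 19·(1,0) + (0,1)
step 1: (20, 1)  from 1·(19,1) + (1,0)
step 2: (39, 2)  from 1·(20,1) + (19,1)
step 3: (59, 3)  from 1·(39,2) + (20,1)
step 4: (275, 14)  from 4·(59,3) + (39,2)
step 5: (334, 17)  from 1·(275,14) + (59,3)
step 6: (6287, 320)  from 18·(334,17) + (275,14)
…
step 8: (32771, 1668)  from 4·(6621,337) + (6287,320)
…
step 10: (72163, 3673)  from 1·(39392,2005) + (32771,1668)
step 11: (111555, 5678)  from 1·(72163,3673) + (39392,2005)
→ (111555, 5678).  Check: 111555²=12444518025, 386·5678²=12444518024, difference 1.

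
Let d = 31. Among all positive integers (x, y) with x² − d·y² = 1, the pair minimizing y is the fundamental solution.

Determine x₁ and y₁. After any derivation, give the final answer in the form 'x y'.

[5; 1,1,3,5,3,1,1,10] for √31; ℓ=8 ⇒ convergent index 7
k=0  a_k=5  p_k/q_k = 5/1
…
k=4  a_k=5  p_k/q_k = 206/37
k=5  a_k=3  p_k/q_k = 657/118
k=6  a_k=1  p_k/q_k = 863/155
k=7  a_k=1  p_k/q_k = 1520/273
→ (1520, 273).  Check: 1520²=2310400, 31·273²=2310399, difference 1.

1520 273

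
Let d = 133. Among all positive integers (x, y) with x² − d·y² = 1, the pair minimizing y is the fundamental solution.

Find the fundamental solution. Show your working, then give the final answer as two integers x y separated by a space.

2588599 224460

√133 = [11; 1,1,7,5,1,…,1,1,22, …], period ℓ=16 (even) → k=15
k=0  a_k=11  p_k/q_k = 11/1
…
k=2  a_k=1  p_k/q_k = 23/2
…
k=5  a_k=1  p_k/q_k = 1061/92
…
k=9  a_k=1  p_k/q_k = 10979/952
k=10  a_k=1  p_k/q_k = 18948/1643
k=11  a_k=1  p_k/q_k = 29927/2595
…
k=14  a_k=1  p_k/q_k = 1378591/119539
k=15  a_k=1  p_k/q_k = 2588599/224460
→ (2588599, 224460).  Check: 2588599²=6700844782801, 133·224460²=6700844782800, difference 1.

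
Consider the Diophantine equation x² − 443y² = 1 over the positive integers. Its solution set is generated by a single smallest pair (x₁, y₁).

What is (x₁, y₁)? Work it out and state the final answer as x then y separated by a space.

442 21

[21; 21,42] for √443; ℓ=2 ⇒ convergent index 1
i=0: a=21 ⇒ p=21, q=1
i=1: a=21 ⇒ p=442, q=21
→ (442, 21).  Check: 442²=195364, 443·21²=195363, difference 1.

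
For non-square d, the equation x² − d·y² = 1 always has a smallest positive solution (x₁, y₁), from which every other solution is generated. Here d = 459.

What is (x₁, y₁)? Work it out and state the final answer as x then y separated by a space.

499850 23331

√459 = [21; 2,2,1,4,21,4,1,2,2,42, …], period ℓ=10 (even) → k=9
step 0: (21, 1)  from 21·(1,0) + (0,1)
step 1: (43, 2)  from 2·(21,1) + (1,0)
step 2: (107, 5)  from 2·(43,2) + (21,1)
step 3: (150, 7)  from 1·(107,5) + (43,2)
…
step 6: (60695, 2833)  from 4·(14997,700) + (707,33)
…
step 8: (212079, 9899)  from 2·(75692,3533) + (60695,2833)
step 9: (499850, 23331)  from 2·(212079,9899) + (75692,3533)
→ (499850, 23331).  Check: 499850²=249850022500, 459·23331²=249850022499, difference 1.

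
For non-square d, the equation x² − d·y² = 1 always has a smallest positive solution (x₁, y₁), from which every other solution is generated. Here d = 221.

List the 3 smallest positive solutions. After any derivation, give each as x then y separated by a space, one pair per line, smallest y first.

d=221: √d = [14; 1,6,2,6,1,28] (ℓ=6, even), read p_5/q_5
a_0=14:  p_0=14·1+0=14,  q_0=14·0+1=1
a_1=1:  p_1=1·14+1=15,  q_1=1·1+0=1
a_2=6:  p_2=6·15+14=104,  q_2=6·1+1=7
…
a_4=6:  p_4=6·223+104=1442,  q_4=6·15+7=97
a_5=1:  p_5=1·1442+223=1665,  q_5=1·97+15=112
→ (1665, 112).  Check: 1665²=2772225, 221·112²=2772224, difference 1.
k=2:  x_2 = 1665·1665+221·112·112 = 5544449,  y_2 = 1665·112+112·1665 = 372960
k=3:  x_3 = 1665·5544449+221·112·372960 = 18463013505,  y_3 = 1665·372960+112·5544449 = 1241956688

1665 112
5544449 372960
18463013505 1241956688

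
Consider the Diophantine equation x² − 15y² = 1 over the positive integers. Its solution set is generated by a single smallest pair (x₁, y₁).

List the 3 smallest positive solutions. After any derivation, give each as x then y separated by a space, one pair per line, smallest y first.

[3; 1,6] for √15; ℓ=2 ⇒ convergent index 1
step 0: (3, 1)  from 3·(1,0) + (0,1)
step 1: (4, 1)  from 1·(3,1) + (1,0)
→ (4, 1).  Check: 4²=16, 15·1²=15, difference 1.
n=2: (4,1)∘(4,1) = (4·4+15·1·1, 4·1+1·4) = (31,8)
n=3: (31,8)∘(4,1) = (4·31+15·1·8, 4·8+1·31) = (244,63)

4 1
31 8
244 63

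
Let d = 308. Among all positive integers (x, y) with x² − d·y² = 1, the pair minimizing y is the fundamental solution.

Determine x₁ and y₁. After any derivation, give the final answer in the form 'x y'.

√308 = [17; 1,1,4,1,1,34, …], period ℓ=6 (even) → k=5
k=0  a_k=17  p_k/q_k = 17/1
…
k=2  a_k=1  p_k/q_k = 35/2
k=3  a_k=4  p_k/q_k = 158/9
k=4  a_k=1  p_k/q_k = 193/11
k=5  a_k=1  p_k/q_k = 351/20
fundamental: x₁=351, y₁=20  (since 123201 − 308·400 = 1)

351 20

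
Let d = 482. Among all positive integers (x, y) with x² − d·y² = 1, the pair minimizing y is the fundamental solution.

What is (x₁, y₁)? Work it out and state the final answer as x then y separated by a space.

483 22

[21; 1,20,1,42] for √482; ℓ=4 ⇒ convergent index 3
k=0  a_k=21  p_k/q_k = 21/1
k=1  a_k=1  p_k/q_k = 22/1
k=2  a_k=20  p_k/q_k = 461/21
k=3  a_k=1  p_k/q_k = 483/22
fundamental: x₁=483, y₁=22  (since 233289 − 482·484 = 1)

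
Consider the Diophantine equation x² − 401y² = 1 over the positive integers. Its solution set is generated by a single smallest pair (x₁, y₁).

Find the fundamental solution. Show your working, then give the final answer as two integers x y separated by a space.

801 40

√401 → a₀=20, period (40); ℓ=1 odd so k=1
i=0: a=20 ⇒ p=20, q=1
i=1: a=40 ⇒ p=801, q=40
fundamental: x₁=801, y₁=40  (since 641601 − 401·1600 = 1)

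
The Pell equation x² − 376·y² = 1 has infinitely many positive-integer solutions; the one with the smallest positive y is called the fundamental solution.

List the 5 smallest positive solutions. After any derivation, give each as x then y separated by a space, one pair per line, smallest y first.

2143295 110532
9187426914049 473805365880
39382732335491159615 2031009343327438668
168817626601983862467148801 8706104341013491514496240
723651950015758622280719887718975 37319499807142991581781109982932

√376 = [19; 2,1,1,3,1,…,1,2,38, …], period ℓ=16 (even) → k=15
step 0: (19, 1)  from 19·(1,0) + (0,1)
step 1: (39, 2)  from 2·(19,1) + (1,0)
step 2: (58, 3)  from 1·(39,2) + (19,1)
step 3: (97, 5)  from 1·(58,3) + (39,2)
step 4: (349, 18)  from 3·(97,5) + (58,3)
…
step 6: (1241, 64)  from 2·(446,23) + (349,18)
step 7: (2928, 151)  from 2·(1241,64) + (446,23)
…
step 10: (70621, 3642)  from 2·(28834,1487) + (12953,668)
step 11: (99455, 5129)  from 1·(70621,3642) + (28834,1487)
…
step 13: (468441, 24158)  from 1·(368986,19029) + (99455,5129)
step 14: (837427, 43187)  from 1·(468441,24158) + (368986,19029)
step 15: (2143295, 110532)  from 2·(837427,43187) + (468441,24158)
→ (2143295, 110532).  Check: 2143295²=4593713457025, 376·110532²=4593713457024, difference 1.
(2143295+110532√376)^2 = 9187426914049 + 473805365880√376
(2143295+110532√376)^3 = 39382732335491159615 + 2031009343327438668√376
(2143295+110532√376)^4 = 168817626601983862467148801 + 8706104341013491514496240√376
(2143295+110532√376)^5 = 723651950015758622280719887718975 + 37319499807142991581781109982932√376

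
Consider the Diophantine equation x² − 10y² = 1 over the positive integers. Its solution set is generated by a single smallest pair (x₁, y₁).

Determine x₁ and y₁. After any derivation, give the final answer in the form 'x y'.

19 6

√10 → a₀=3, period (6); ℓ=1 odd so k=1
step 0: (3, 1)  from 3·(1,0) + (0,1)
step 1: (19, 6)  from 6·(3,1) + (1,0)
fundamental: x₁=19, y₁=6  (since 361 − 10·36 = 1)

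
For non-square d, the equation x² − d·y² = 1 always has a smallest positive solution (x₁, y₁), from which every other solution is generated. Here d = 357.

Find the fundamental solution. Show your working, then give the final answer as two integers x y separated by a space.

d=357: √d = [18; 1,8,2,8,1,36] (ℓ=6, even), read p_5/q_5
a_0=18:  p_0=18·1+0=18,  q_0=18·0+1=1
a_1=1:  p_1=1·18+1=19,  q_1=1·1+0=1
a_2=8:  p_2=8·19+18=170,  q_2=8·1+1=9
…
a_4=8:  p_4=8·359+170=3042,  q_4=8·19+9=161
a_5=1:  p_5=1·3042+359=3401,  q_5=1·161+19=180
(x₁, y₁) = (3401, 180);  3401² − 357·180² = 1 ✓

3401 180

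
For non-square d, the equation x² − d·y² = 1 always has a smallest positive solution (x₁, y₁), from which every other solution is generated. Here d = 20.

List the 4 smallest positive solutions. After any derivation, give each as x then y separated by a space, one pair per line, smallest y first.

√20 → a₀=4, period (2,8); ℓ=2 even so k=1
i=0: a=4 ⇒ p=4, q=1
i=1: a=2 ⇒ p=9, q=2
→ (9, 2).  Check: 9²=81, 20·2²=80, difference 1.
n=2: (9,2)∘(9,2) = (9·9+20·2·2, 9·2+2·9) = (161,36)
n=3: (161,36)∘(9,2) = (9·161+20·2·36, 9·36+2·161) = (2889,646)
n=4: (2889,646)∘(9,2) = (9·2889+20·2·646, 9·646+2·2889) = (51841,11592)

9 2
161 36
2889 646
51841 11592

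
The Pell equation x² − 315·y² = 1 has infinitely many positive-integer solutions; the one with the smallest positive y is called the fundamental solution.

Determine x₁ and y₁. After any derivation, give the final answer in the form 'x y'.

71 4

√315 = [17; 1,2,1,34, …], period ℓ=4 (even) → k=3
a_0=17:  p_0=17·1+0=17,  q_0=17·0+1=1
a_1=1:  p_1=1·17+1=18,  q_1=1·1+0=1
a_2=2:  p_2=2·18+17=53,  q_2=2·1+1=3
a_3=1:  p_3=1·53+18=71,  q_3=1·3+1=4
(x₁, y₁) = (71, 4);  71² − 315·4² = 1 ✓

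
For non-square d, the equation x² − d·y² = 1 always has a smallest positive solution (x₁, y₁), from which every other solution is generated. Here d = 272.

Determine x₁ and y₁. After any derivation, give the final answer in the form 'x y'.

33 2

√272 → a₀=16, period (2,32); ℓ=2 even so k=1
k=0  a_k=16  p_k/q_k = 16/1
k=1  a_k=2  p_k/q_k = 33/2
fundamental: x₁=33, y₁=2  (since 1089 − 272·4 = 1)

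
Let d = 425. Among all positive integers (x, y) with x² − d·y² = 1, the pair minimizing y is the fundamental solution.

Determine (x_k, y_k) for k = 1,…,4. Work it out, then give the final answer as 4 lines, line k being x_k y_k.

√425 = [20; 1,1,1,1,1,1,40, …], period ℓ=7 (odd) → k=13
a_0=20:  p_0=20·1+0=20,  q_0=20·0+1=1
a_1=1:  p_1=1·20+1=21,  q_1=1·1+0=1
…
a_9=1:  p_9=1·11153+10885=22038,  q_9=1·541+528=1069
…
a_11=1:  p_11=1·33191+22038=55229,  q_11=1·1610+1069=2679
a_12=1:  p_12=1·55229+33191=88420,  q_12=1·2679+1610=4289
a_13=1:  p_13=1·88420+55229=143649,  q_13=1·4289+2679=6968
→ (143649, 6968).  Check: 143649²=20635035201, 425·6968²=20635035200, difference 1.
k=2:  x_2 = 143649·143649+425·6968·6968 = 41270070401,  y_2 = 143649·6968+6968·143649 = 2001892464
k=3:  x_3 = 143649·41270070401+425·6968·2001892464 = 11856808685922849,  y_3 = 143649·2001892464+6968·41270070401 = 575139701115304
k=4:  x_4 = 143649·11856808685922849+425·6968·575139701115304 = 3406437421806992601601,  y_4 = 143649·575139701115304+6968·11856808685922849 = 165236485849022716128

143649 6968
41270070401 2001892464
11856808685922849 575139701115304
3406437421806992601601 165236485849022716128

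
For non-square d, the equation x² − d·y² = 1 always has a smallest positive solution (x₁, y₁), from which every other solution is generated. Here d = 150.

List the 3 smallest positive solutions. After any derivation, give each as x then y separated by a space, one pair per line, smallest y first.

√150 = [12; 4,24, …], period ℓ=2 (even) → k=1
step 0: (12, 1)  from 12·(1,0) + (0,1)
step 1: (49, 4)  from 4·(12,1) + (1,0)
(x₁, y₁) = (49, 4);  49² − 150·4² = 1 ✓
(49+4√150)^2 = 4801 + 392√150
(49+4√150)^3 = 470449 + 38412√150

49 4
4801 392
470449 38412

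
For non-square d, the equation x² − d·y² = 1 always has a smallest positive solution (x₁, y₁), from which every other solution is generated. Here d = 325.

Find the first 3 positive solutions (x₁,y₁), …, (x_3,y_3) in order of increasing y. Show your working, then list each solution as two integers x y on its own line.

[18; 36] for √325; ℓ=1 ⇒ convergent index 1
a_0=18:  p_0=18·1+0=18,  q_0=18·0+1=1
a_1=36:  p_1=36·18+1=649,  q_1=36·1+0=36
(x₁, y₁) = (649, 36);  649² − 325·36² = 1 ✓
(649+36√325)^2 = 842401 + 46728√325
(649+36√325)^3 = 1093435849 + 60652908√325

649 36
842401 46728
1093435849 60652908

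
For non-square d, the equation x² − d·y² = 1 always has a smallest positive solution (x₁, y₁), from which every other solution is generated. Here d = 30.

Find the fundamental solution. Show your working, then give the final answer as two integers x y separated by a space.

[5; 2,10] for √30; ℓ=2 ⇒ convergent index 1
a_0=5:  p_0=5·1+0=5,  q_0=5·0+1=1
a_1=2:  p_1=2·5+1=11,  q_1=2·1+0=2
fundamental: x₁=11, y₁=2  (since 121 − 30·4 = 1)

11 2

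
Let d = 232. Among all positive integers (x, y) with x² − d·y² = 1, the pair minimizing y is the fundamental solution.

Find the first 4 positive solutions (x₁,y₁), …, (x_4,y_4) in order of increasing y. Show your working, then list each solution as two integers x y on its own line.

19603 1287
768555217 50458122
30131975818099 1978261129845
1181354243155834177 77559705806244948

[15; 4,3,7,3,4,30] for √232; ℓ=6 ⇒ convergent index 5
step 0: (15, 1)  from 15·(1,0) + (0,1)
…
step 4: (4539, 298)  from 3·(1447,95) + (198,13)
step 5: (19603, 1287)  from 4·(4539,298) + (1447,95)
(x₁, y₁) = (19603, 1287);  19603² − 232·1287² = 1 ✓
(19603+1287√232)^2 = 768555217 + 50458122√232
(19603+1287√232)^3 = 30131975818099 + 1978261129845√232
(19603+1287√232)^4 = 1181354243155834177 + 77559705806244948√232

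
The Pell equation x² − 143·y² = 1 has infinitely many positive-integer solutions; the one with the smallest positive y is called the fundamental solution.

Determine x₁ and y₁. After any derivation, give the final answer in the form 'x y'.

√143 → a₀=11, period (1,22); ℓ=2 even so k=1
step 0: (11, 1)  from 11·(1,0) + (0,1)
step 1: (12, 1)  from 1·(11,1) + (1,0)
(x₁, y₁) = (12, 1);  12² − 143·1² = 1 ✓

12 1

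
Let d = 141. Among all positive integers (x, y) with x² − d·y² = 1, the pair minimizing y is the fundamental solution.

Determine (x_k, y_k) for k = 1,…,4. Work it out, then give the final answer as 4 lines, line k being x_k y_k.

95 8
18049 1520
3429215 288792
651532801 54868960

d=141: √d = [11; 1,6,1,22] (ℓ=4, even), read p_3/q_3
k=0  a_k=11  p_k/q_k = 11/1
…
k=2  a_k=6  p_k/q_k = 83/7
k=3  a_k=1  p_k/q_k = 95/8
→ (95, 8).  Check: 95²=9025, 141·8²=9024, difference 1.
k=2:  x_2 = 95·95+141·8·8 = 18049,  y_2 = 95·8+8·95 = 1520
k=3:  x_3 = 95·18049+141·8·1520 = 3429215,  y_3 = 95·1520+8·18049 = 288792
k=4:  x_4 = 95·3429215+141·8·288792 = 651532801,  y_4 = 95·288792+8·3429215 = 54868960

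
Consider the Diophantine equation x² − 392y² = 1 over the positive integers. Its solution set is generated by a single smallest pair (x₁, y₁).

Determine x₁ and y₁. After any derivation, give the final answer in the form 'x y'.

√392 → a₀=19, period (1,3,1,38); ℓ=4 even so k=3
step 0: (19, 1)  from 19·(1,0) + (0,1)
step 1: (20, 1)  from 1·(19,1) + (1,0)
step 2: (79, 4)  from 3·(20,1) + (19,1)
step 3: (99, 5)  from 1·(79,4) + (20,1)
→ (99, 5).  Check: 99²=9801, 392·5²=9800, difference 1.

99 5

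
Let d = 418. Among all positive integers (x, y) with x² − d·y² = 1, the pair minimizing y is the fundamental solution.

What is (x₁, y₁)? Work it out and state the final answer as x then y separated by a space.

√418 → a₀=20, period (2,4,20,4,2,40); ℓ=6 even so k=5
i=0: a=20 ⇒ p=20, q=1
…
i=4: a=4 ⇒ p=15068, q=737
i=5: a=2 ⇒ p=33857, q=1656
fundamental: x₁=33857, y₁=1656  (since 1146296449 − 418·2742336 = 1)

33857 1656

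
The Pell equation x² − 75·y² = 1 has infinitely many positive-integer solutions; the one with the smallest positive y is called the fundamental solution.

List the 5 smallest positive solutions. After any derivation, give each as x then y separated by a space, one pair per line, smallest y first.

26 3
1351 156
70226 8109
3650401 421512
189750626 21910515

√75 → a₀=8, period (1,1,1,16); ℓ=4 even so k=3
step 0: (8, 1)  from 8·(1,0) + (0,1)
step 1: (9, 1)  from 1·(8,1) + (1,0)
step 2: (17, 2)  from 1·(9,1) + (8,1)
step 3: (26, 3)  from 1·(17,2) + (9,1)
(x₁, y₁) = (26, 3);  26² − 75·3² = 1 ✓
n=2: (26,3)∘(26,3) = (26·26+75·3·3, 26·3+3·26) = (1351,156)
n=3: (1351,156)∘(26,3) = (26·1351+75·3·156, 26·156+3·1351) = (70226,8109)
n=4: (70226,8109)∘(26,3) = (26·70226+75·3·8109, 26·8109+3·70226) = (3650401,421512)
n=5: (3650401,421512)∘(26,3) = (26·3650401+75·3·421512, 26·421512+3·3650401) = (189750626,21910515)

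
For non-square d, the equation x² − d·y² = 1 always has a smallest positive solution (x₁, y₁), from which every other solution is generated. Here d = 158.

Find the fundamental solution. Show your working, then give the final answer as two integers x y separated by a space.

7743 616

d=158: √d = [12; 1,1,3,12,3,1,1,24] (ℓ=8, even), read p_7/q_7
i=0: a=12 ⇒ p=12, q=1
i=1: a=1 ⇒ p=13, q=1
i=2: a=1 ⇒ p=25, q=2
i=3: a=3 ⇒ p=88, q=7
i=4: a=12 ⇒ p=1081, q=86
i=5: a=3 ⇒ p=3331, q=265
i=6: a=1 ⇒ p=4412, q=351
i=7: a=1 ⇒ p=7743, q=616
→ (7743, 616).  Check: 7743²=59954049, 158·616²=59954048, difference 1.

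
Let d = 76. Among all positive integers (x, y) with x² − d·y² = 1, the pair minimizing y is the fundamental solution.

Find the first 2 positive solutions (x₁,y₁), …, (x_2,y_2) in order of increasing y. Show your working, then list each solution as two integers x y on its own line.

√76 → a₀=8, period (1,2,1,1,5,4,5,1,1,2,1,16); ℓ=12 even so k=11
a_0=8:  p_0=8·1+0=8,  q_0=8·0+1=1
a_1=1:  p_1=1·8+1=9,  q_1=1·1+0=1
a_2=2:  p_2=2·9+8=26,  q_2=2·1+1=3
…
a_4=1:  p_4=1·35+26=61,  q_4=1·4+3=7
a_5=5:  p_5=5·61+35=340,  q_5=5·7+4=39
a_6=4:  p_6=4·340+61=1421,  q_6=4·39+7=163
…
a_8=1:  p_8=1·7445+1421=8866,  q_8=1·854+163=1017
a_9=1:  p_9=1·8866+7445=16311,  q_9=1·1017+854=1871
a_10=2:  p_10=2·16311+8866=41488,  q_10=2·1871+1017=4759
a_11=1:  p_11=1·41488+16311=57799,  q_11=1·4759+1871=6630
(x₁, y₁) = (57799, 6630);  57799² − 76·6630² = 1 ✓
(57799+6630√76)^2 = 6681448801 + 766414740√76

57799 6630
6681448801 766414740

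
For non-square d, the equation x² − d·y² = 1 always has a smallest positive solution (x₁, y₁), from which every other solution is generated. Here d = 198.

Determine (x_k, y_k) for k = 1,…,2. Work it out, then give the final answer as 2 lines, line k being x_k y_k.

d=198: √d = [14; 14,28] (ℓ=2, even), read p_1/q_1
step 0: (14, 1)  from 14·(1,0) + (0,1)
step 1: (197, 14)  from 14·(14,1) + (1,0)
(x₁, y₁) = (197, 14);  197² − 198·14² = 1 ✓
(197+14√198)^2 = 77617 + 5516√198

197 14
77617 5516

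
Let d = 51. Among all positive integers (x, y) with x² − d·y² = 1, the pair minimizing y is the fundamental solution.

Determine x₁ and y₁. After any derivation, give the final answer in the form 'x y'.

√51 = [7; 7,14, …], period ℓ=2 (even) → k=1
i=0: a=7 ⇒ p=7, q=1
i=1: a=7 ⇒ p=50, q=7
(x₁, y₁) = (50, 7);  50² − 51·7² = 1 ✓

50 7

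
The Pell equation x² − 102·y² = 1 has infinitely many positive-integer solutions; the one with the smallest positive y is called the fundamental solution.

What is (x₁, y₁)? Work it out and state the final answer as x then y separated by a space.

101 10

√102 = [10; 10,20, …], period ℓ=2 (even) → k=1
i=0: a=10 ⇒ p=10, q=1
i=1: a=10 ⇒ p=101, q=10
fundamental: x₁=101, y₁=10  (since 10201 − 102·100 = 1)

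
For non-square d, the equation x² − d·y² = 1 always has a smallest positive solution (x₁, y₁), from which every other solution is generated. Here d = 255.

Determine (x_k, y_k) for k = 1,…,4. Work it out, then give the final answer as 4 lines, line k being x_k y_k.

16 1
511 32
16336 1023
522241 32704

d=255: √d = [15; 1,30] (ℓ=2, even), read p_1/q_1
k=0  a_k=15  p_k/q_k = 15/1
k=1  a_k=1  p_k/q_k = 16/1
fundamental: x₁=16, y₁=1  (since 256 − 255·1 = 1)
n=2: (16,1)∘(16,1) = (16·16+255·1·1, 16·1+1·16) = (511,32)
n=3: (511,32)∘(16,1) = (16·511+255·1·32, 16·32+1·511) = (16336,1023)
n=4: (16336,1023)∘(16,1) = (16·16336+255·1·1023, 16·1023+1·16336) = (522241,32704)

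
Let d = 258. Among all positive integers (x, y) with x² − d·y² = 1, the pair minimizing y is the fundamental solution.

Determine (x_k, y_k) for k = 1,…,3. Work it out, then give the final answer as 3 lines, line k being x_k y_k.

√258 = [16; 16,32, …], period ℓ=2 (even) → k=1
step 0: (16, 1)  from 16·(1,0) + (0,1)
step 1: (257, 16)  from 16·(16,1) + (1,0)
→ (257, 16).  Check: 257²=66049, 258·16²=66048, difference 1.
k=2:  x_2 = 257·257+258·16·16 = 132097,  y_2 = 257·16+16·257 = 8224
k=3:  x_3 = 257·132097+258·16·8224 = 67897601,  y_3 = 257·8224+16·132097 = 4227120

257 16
132097 8224
67897601 4227120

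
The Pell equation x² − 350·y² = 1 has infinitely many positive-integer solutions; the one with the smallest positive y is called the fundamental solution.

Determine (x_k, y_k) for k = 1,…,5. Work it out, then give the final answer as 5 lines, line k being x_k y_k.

449 24
403201 21552
362074049 19353672
325142092801 17379575904
291977237261249 15606839808120

[18; 1,2,2,2,1,36] for √350; ℓ=6 ⇒ convergent index 5
k=0  a_k=18  p_k/q_k = 18/1
…
k=2  a_k=2  p_k/q_k = 56/3
…
k=4  a_k=2  p_k/q_k = 318/17
k=5  a_k=1  p_k/q_k = 449/24
fundamental: x₁=449, y₁=24  (since 201601 − 350·576 = 1)
k=2:  x_2 = 449·449+350·24·24 = 403201,  y_2 = 449·24+24·449 = 21552
k=3:  x_3 = 449·403201+350·24·21552 = 362074049,  y_3 = 449·21552+24·403201 = 19353672
k=4:  x_4 = 449·362074049+350·24·19353672 = 325142092801,  y_4 = 449·19353672+24·362074049 = 17379575904
k=5:  x_5 = 449·325142092801+350·24·17379575904 = 291977237261249,  y_5 = 449·17379575904+24·325142092801 = 15606839808120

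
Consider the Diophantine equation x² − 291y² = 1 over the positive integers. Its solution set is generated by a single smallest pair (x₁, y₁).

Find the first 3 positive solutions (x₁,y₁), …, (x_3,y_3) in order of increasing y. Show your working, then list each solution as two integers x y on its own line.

290 17
168199 9860
97555130 5718783

[17; 17,34] for √291; ℓ=2 ⇒ convergent index 1
a_0=17:  p_0=17·1+0=17,  q_0=17·0+1=1
a_1=17:  p_1=17·17+1=290,  q_1=17·1+0=17
(x₁, y₁) = (290, 17);  290² − 291·17² = 1 ✓
(x_2, y_2) = (290·290 + 291·17·17, 290·17 + 17·290) = (168199, 9860)
(x_3, y_3) = (290·168199 + 291·17·9860, 290·9860 + 17·168199) = (97555130, 5718783)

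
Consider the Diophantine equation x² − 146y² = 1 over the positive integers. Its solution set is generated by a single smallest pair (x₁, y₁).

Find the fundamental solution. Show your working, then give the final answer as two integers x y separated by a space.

145 12

d=146: √d = [12; 12,24] (ℓ=2, even), read p_1/q_1
k=0  a_k=12  p_k/q_k = 12/1
k=1  a_k=12  p_k/q_k = 145/12
fundamental: x₁=145, y₁=12  (since 21025 − 146·144 = 1)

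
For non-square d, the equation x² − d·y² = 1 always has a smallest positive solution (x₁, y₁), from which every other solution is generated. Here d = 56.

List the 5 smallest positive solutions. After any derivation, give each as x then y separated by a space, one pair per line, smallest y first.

15 2
449 60
13455 1798
403201 53880
12082575 1614602

√56 = [7; 2,14, …], period ℓ=2 (even) → k=1
k=0  a_k=7  p_k/q_k = 7/1
k=1  a_k=2  p_k/q_k = 15/2
fundamental: x₁=15, y₁=2  (since 225 − 56·4 = 1)
k=2:  x_2 = 15·15+56·2·2 = 449,  y_2 = 15·2+2·15 = 60
k=3:  x_3 = 15·449+56·2·60 = 13455,  y_3 = 15·60+2·449 = 1798
k=4:  x_4 = 15·13455+56·2·1798 = 403201,  y_4 = 15·1798+2·13455 = 53880
k=5:  x_5 = 15·403201+56·2·53880 = 12082575,  y_5 = 15·53880+2·403201 = 1614602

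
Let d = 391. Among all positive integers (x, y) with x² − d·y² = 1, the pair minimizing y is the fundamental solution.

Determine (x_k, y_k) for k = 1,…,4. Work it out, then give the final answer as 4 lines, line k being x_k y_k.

7338680 371133
107712448284799 5447252648880
1580934379957370111960 79951288138564985667
23203943031010998074028940801 1173473838473442730776750240

[19; 1,3,2,2,1,…,3,1,38] for √391; ℓ=16 ⇒ convergent index 15
i=0: a=19 ⇒ p=19, q=1
i=1: a=1 ⇒ p=20, q=1
…
i=3: a=2 ⇒ p=178, q=9
i=4: a=2 ⇒ p=435, q=22
i=5: a=1 ⇒ p=613, q=31
i=6: a=1 ⇒ p=1048, q=53
…
i=9: a=2 ⇒ p=107747, q=5449
i=10: a=1 ⇒ p=160266, q=8105
i=11: a=1 ⇒ p=268013, q=13554
i=12: a=2 ⇒ p=696292, q=35213
i=13: a=2 ⇒ p=1660597, q=83980
i=14: a=3 ⇒ p=5678083, q=287153
i=15: a=1 ⇒ p=7338680, q=371133
fundamental: x₁=7338680, y₁=371133  (since 53856224142400 − 391·137739703689 = 1)
(x_2, y_2) = (7338680·7338680 + 391·371133·371133, 7338680·371133 + 371133·7338680) = (107712448284799, 5447252648880)
(x_3, y_3) = (7338680·107712448284799 + 391·371133·5447252648880, 7338680·5447252648880 + 371133·107712448284799) = (1580934379957370111960, 79951288138564985667)
(x_4, y_4) = (7338680·1580934379957370111960 + 391·371133·79951288138564985667, 7338680·79951288138564985667 + 371133·1580934379957370111960) = (23203943031010998074028940801, 1173473838473442730776750240)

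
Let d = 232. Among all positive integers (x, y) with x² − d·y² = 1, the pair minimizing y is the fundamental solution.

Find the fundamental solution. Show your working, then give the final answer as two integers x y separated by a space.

√232 = [15; 4,3,7,3,4,30, …], period ℓ=6 (even) → k=5
i=0: a=15 ⇒ p=15, q=1
…
i=4: a=3 ⇒ p=4539, q=298
i=5: a=4 ⇒ p=19603, q=1287
→ (19603, 1287).  Check: 19603²=384277609, 232·1287²=384277608, difference 1.

19603 1287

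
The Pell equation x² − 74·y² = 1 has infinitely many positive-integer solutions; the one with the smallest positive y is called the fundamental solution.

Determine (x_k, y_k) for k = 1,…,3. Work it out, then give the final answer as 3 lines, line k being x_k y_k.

d=74: √d = [8; 1,1,1,1,16] (ℓ=5, odd), read p_9/q_9
a_0=8:  p_0=8·1+0=8,  q_0=8·0+1=1
a_1=1:  p_1=1·8+1=9,  q_1=1·1+0=1
…
a_3=1:  p_3=1·17+9=26,  q_3=1·2+1=3
a_4=1:  p_4=1·26+17=43,  q_4=1·3+2=5
a_5=16:  p_5=16·43+26=714,  q_5=16·5+3=83
…
a_7=1:  p_7=1·757+714=1471,  q_7=1·88+83=171
a_8=1:  p_8=1·1471+757=2228,  q_8=1·171+88=259
a_9=1:  p_9=1·2228+1471=3699,  q_9=1·259+171=430
→ (3699, 430).  Check: 3699²=13682601, 74·430²=13682600, difference 1.
(x_2, y_2) = (3699·3699 + 74·430·430, 3699·430 + 430·3699) = (27365201, 3181140)
(x_3, y_3) = (3699·27365201 + 74·430·3181140, 3699·3181140 + 430·27365201) = (202447753299, 23534073290)

3699 430
27365201 3181140
202447753299 23534073290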